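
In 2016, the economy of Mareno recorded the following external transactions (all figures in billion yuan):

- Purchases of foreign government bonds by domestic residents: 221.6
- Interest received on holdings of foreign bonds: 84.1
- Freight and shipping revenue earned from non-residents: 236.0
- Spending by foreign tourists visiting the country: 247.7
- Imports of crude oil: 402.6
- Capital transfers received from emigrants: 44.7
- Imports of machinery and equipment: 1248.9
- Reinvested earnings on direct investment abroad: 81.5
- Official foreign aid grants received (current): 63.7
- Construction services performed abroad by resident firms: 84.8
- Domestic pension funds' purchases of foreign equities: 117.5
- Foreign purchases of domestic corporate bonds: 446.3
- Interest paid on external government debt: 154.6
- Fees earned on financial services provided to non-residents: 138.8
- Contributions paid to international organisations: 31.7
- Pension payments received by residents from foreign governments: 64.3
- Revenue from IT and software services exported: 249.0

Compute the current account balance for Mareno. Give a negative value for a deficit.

Goods: -1248.9 - 402.6 = -1651.5
Services: 249.0 + 138.8 + 247.7 + 84.8 + 236.0 = 956.3
Primary income: 81.5 - 154.6 + 84.1 = 11.0
Secondary income: 64.3 + 63.7 - 31.7 = 96.3
Current account = (-1651.5) + 956.3 + 11.0 + 96.3 = -587.9
(Excluded from the current account — financial account: purchases of foreign government bonds by domestic residents 221.6, domestic pension funds' purchases of foreign equities 117.5, foreign purchases of domestic corporate bonds 446.3; capital account: capital transfers received from emigrants 44.7.)

-587.9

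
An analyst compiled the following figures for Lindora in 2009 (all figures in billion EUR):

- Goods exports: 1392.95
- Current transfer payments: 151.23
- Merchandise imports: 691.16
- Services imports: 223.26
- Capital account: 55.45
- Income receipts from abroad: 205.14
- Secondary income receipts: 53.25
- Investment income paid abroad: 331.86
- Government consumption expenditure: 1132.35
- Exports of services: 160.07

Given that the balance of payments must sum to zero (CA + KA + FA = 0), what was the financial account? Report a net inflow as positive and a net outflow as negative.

-469.35

Goods balance = 1392.95 - 691.16 = 701.79
Services balance = 160.07 - 223.26 = -63.19
Trade balance (goods + services) = 701.79 + (-63.19) = 638.60
Net primary income = 205.14 - 331.86 = -126.72
Net secondary income = 53.25 - 151.23 = -97.98
Current account = 638.60 + (-126.72) + (-97.98) = 413.90
Financial account = -(413.90 + 55.45) = -469.35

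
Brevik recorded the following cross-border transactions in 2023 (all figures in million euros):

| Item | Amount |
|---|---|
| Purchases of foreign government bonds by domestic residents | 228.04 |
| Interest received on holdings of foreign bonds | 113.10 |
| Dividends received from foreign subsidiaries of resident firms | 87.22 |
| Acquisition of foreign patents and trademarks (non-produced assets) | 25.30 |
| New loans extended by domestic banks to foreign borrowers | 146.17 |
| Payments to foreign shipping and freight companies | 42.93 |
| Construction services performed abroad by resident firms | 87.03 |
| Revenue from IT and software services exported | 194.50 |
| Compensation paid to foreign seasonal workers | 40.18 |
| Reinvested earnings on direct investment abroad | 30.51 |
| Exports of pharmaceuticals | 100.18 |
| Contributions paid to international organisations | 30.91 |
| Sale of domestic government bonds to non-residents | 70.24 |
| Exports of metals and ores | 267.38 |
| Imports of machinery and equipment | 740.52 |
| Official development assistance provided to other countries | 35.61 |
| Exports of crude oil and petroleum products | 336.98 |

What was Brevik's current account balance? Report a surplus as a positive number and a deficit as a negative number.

Goods: -740.52 + 336.98 + 100.18 + 267.38 = -35.98
Services: -42.93 + 87.03 + 194.50 = 238.60
Primary income: 30.51 + 113.10 - 40.18 + 87.22 = 190.65
Secondary income: -30.91 - 35.61 = -66.52
Current account = (-35.98) + 238.60 + 190.65 + (-66.52) = 326.75
(Excluded from the current account — financial account: purchases of foreign government bonds by domestic residents 228.04, new loans extended by domestic banks to foreign borrowers 146.17, sale of domestic government bonds to non-residents 70.24; capital account: acquisition of foreign patents and trademarks (non-produced assets) 25.30.)

326.75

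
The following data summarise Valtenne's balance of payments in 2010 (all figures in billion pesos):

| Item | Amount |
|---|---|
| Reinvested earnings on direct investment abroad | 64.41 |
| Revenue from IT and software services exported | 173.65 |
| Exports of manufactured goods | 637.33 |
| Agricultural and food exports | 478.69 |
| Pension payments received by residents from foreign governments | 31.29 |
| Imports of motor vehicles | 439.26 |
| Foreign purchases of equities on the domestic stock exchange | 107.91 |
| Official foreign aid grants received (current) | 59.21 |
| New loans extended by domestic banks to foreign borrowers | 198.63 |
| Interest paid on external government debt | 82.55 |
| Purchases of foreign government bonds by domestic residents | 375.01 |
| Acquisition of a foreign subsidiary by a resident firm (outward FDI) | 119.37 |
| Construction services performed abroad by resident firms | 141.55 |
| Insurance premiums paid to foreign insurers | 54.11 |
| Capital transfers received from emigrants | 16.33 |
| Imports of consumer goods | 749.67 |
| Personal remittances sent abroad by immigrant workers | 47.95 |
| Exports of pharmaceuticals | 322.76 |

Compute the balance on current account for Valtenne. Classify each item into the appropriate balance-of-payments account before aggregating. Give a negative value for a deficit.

535.35

Goods: -749.67 + 322.76 + 637.33 + 478.69 - 439.26 = 249.85
Services: 141.55 - 54.11 + 173.65 = 261.09
Primary income: -82.55 + 64.41 = -18.14
Secondary income: 31.29 + 59.21 - 47.95 = 42.55
Current account = 249.85 + 261.09 + (-18.14) + 42.55 = 535.35
(Excluded from the current account — financial account: foreign purchases of equities on the domestic stock exchange 107.91, new loans extended by domestic banks to foreign borrowers 198.63, purchases of foreign government bonds by domestic residents 375.01, acquisition of a foreign subsidiary by a resident firm (outward FDI) 119.37; capital account: capital transfers received from emigrants 16.33.)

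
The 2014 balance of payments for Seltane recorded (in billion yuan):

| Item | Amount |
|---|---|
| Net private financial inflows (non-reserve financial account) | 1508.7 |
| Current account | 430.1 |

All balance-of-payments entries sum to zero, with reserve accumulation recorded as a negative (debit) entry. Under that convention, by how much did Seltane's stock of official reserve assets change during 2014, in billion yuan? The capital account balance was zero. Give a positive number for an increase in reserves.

Official reserve transactions balance = -(430.1 + 1508.7) = -1938.8
An accumulation of reserves is recorded as a debit (negative entry), so the change in the stock of reserves is the negative of that balance.
Change in official reserves = -(-1938.8) = 1938.8

1938.8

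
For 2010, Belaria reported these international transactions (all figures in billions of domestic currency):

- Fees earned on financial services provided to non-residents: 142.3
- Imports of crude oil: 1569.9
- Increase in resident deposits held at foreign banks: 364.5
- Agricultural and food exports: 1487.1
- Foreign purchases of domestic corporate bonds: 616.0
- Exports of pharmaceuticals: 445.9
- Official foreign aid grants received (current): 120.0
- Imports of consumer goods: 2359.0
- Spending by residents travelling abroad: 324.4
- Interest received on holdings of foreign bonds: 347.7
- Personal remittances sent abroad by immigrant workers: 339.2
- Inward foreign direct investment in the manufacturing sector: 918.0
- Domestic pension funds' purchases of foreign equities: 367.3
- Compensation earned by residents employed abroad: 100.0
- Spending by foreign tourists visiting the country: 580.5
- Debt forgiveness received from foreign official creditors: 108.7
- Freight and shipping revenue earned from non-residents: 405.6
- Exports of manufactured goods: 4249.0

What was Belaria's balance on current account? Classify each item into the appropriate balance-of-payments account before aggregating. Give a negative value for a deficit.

Goods: -1569.9 - 2359.0 + 4249.0 + 1487.1 + 445.9 = 2253.1
Services: 405.6 - 324.4 + 580.5 + 142.3 = 804.0
Primary income: 100.0 + 347.7 = 447.7
Secondary income: 120.0 - 339.2 = -219.2
Current account = 2253.1 + 804.0 + 447.7 + (-219.2) = 3285.6
(Excluded from the current account — financial account: increase in resident deposits held at foreign banks 364.5, foreign purchases of domestic corporate bonds 616.0, inward foreign direct investment in the manufacturing sector 918.0, domestic pension funds' purchases of foreign equities 367.3; capital account: debt forgiveness received from foreign official creditors 108.7.)

3285.6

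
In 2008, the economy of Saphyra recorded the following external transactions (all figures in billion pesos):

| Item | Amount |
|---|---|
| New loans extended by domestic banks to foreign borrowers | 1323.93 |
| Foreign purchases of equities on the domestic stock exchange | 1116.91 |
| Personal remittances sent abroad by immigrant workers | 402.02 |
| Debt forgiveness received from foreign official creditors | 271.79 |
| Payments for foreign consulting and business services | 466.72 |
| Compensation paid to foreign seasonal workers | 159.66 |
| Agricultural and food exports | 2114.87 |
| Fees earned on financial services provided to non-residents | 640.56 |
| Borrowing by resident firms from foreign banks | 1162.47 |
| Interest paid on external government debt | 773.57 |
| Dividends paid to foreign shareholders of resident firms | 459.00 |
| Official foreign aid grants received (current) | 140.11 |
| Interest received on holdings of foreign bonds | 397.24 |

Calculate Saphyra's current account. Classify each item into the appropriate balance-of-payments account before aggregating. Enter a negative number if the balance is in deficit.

Goods: 2114.87
Services: -466.72 + 640.56 = 173.84
Primary income: 397.24 - 159.66 - 773.57 - 459.00 = -994.99
Secondary income: 140.11 - 402.02 = -261.91
Current account = 2114.87 + 173.84 + (-994.99) + (-261.91) = 1031.81
(Excluded from the current account — financial account: new loans extended by domestic banks to foreign borrowers 1323.93, foreign purchases of equities on the domestic stock exchange 1116.91, borrowing by resident firms from foreign banks 1162.47; capital account: debt forgiveness received from foreign official creditors 271.79.)

1031.81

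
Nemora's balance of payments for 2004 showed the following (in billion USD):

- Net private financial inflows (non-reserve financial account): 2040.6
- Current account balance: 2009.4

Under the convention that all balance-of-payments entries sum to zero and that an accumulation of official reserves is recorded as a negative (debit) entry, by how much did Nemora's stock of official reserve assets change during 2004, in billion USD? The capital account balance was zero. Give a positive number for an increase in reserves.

4050.0

Official reserve transactions balance = -(2009.4 + 2040.6) = -4050.0
An accumulation of reserves is recorded as a debit (negative entry), so the change in the stock of reserves is the negative of that balance.
Change in official reserves = -(-4050.0) = 4050.0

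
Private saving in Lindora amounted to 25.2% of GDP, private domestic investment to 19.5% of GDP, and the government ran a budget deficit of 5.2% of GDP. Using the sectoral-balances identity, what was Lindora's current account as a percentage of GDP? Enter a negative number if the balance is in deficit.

0.5

By the sectoral-balances identity, CA = (S_private - I) + (T - G).
Private balance = 25.2 - 19.5 = 5.7
Government balance (T - G) = -5.2
CA = 5.7 + (-5.2) = 0.5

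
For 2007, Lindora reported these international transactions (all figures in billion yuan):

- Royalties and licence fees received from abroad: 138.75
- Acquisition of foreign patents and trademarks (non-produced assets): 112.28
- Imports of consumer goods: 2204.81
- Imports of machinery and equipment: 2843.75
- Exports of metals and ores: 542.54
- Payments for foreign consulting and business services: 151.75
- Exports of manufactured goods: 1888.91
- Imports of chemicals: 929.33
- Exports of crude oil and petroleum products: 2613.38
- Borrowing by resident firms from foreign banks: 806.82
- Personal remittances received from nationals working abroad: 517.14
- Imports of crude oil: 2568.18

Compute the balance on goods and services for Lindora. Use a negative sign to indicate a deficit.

Goods: 1888.91 + 2613.38 - 2843.75 - 929.33 - 2568.18 - 2204.81 + 542.54 = -3501.24
Services: -151.75 + 138.75 = -13.00
Trade balance = -3501.24 + (-13.00) = -3514.24
(Excluded from the trade balance — capital account: acquisition of foreign patents and trademarks (non-produced assets) 112.28; financial account: borrowing by resident firms from foreign banks 806.82; secondary income: personal remittances received from nationals working abroad 517.14.)

-3514.24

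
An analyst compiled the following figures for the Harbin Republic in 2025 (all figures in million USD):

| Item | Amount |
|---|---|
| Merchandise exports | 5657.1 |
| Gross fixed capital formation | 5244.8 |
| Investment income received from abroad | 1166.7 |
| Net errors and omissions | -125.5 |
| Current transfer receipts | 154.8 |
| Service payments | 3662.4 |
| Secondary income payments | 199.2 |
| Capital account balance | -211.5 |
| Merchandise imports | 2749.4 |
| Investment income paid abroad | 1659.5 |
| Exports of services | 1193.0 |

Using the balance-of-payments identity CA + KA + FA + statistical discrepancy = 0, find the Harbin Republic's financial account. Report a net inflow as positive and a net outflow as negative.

Goods balance = 5657.1 - 2749.4 = 2907.7
Services balance = 1193.0 - 3662.4 = -2469.4
Trade balance (goods + services) = 2907.7 + (-2469.4) = 438.3
Net primary income = 1166.7 - 1659.5 = -492.8
Net secondary income = 154.8 - 199.2 = -44.4
Current account = 438.3 + (-492.8) + (-44.4) = -98.9
Financial account = -(-98.9 + (-211.5) + (-125.5)) = 435.9

435.9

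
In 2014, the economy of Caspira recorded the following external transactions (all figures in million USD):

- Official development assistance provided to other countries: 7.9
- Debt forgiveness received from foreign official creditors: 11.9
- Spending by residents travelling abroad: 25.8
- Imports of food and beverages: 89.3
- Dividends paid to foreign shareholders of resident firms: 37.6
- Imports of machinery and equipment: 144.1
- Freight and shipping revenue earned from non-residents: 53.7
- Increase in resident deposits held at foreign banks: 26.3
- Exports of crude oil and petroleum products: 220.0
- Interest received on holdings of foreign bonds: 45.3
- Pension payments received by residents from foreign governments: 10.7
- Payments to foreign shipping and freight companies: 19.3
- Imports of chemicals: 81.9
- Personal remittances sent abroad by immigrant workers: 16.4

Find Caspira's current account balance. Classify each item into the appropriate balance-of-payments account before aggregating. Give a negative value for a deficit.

Goods: 220.0 - 81.9 - 144.1 - 89.3 = -95.3
Services: -25.8 - 19.3 + 53.7 = 8.6
Primary income: -37.6 + 45.3 = 7.7
Secondary income: 10.7 - 7.9 - 16.4 = -13.6
Current account = (-95.3) + 8.6 + 7.7 + (-13.6) = -92.6
(Excluded from the current account — capital account: debt forgiveness received from foreign official creditors 11.9; financial account: increase in resident deposits held at foreign banks 26.3.)

-92.6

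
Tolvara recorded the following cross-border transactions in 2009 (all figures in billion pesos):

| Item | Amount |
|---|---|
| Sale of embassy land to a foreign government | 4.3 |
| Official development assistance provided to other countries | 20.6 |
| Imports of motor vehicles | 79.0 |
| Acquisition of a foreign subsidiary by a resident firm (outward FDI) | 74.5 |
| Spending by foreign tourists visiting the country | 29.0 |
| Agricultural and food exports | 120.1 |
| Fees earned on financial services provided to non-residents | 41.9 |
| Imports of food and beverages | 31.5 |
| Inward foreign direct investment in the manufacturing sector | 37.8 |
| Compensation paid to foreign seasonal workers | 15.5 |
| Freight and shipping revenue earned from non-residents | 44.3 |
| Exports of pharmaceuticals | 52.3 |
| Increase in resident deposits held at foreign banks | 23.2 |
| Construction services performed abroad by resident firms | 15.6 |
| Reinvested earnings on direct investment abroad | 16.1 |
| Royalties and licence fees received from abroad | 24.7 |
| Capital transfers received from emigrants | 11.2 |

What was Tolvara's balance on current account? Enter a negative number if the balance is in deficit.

Goods: -31.5 + 52.3 + 120.1 - 79.0 = 61.9
Services: 41.9 + 24.7 + 44.3 + 15.6 + 29.0 = 155.5
Primary income: -15.5 + 16.1 = 0.6
Secondary income: -20.6
Current account = 61.9 + 155.5 + 0.6 + (-20.6) = 197.4
(Excluded from the current account — capital account: sale of embassy land to a foreign government 4.3, capital transfers received from emigrants 11.2; financial account: acquisition of a foreign subsidiary by a resident firm (outward FDI) 74.5, inward foreign direct investment in the manufacturing sector 37.8, increase in resident deposits held at foreign banks 23.2.)

197.4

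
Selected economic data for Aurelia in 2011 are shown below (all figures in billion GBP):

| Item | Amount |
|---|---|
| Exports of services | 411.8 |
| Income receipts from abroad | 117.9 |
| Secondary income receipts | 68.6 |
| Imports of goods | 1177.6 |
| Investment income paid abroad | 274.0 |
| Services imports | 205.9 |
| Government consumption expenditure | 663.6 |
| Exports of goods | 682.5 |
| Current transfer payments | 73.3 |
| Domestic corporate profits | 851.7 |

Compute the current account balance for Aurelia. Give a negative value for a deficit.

-450.0

Goods balance = 682.5 - 1177.6 = -495.1
Services balance = 411.8 - 205.9 = 205.9
Trade balance (goods + services) = -495.1 + 205.9 = -289.2
Net primary income = 117.9 - 274.0 = -156.1
Net secondary income = 68.6 - 73.3 = -4.7
Current account = -289.2 + (-156.1) + (-4.7) = -450.0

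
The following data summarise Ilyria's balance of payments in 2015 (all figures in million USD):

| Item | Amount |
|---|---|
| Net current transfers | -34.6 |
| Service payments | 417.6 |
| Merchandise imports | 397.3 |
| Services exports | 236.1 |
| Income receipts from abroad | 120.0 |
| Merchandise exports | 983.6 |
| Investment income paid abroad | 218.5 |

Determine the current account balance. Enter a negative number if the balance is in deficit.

Goods balance = 983.6 - 397.3 = 586.3
Services balance = 236.1 - 417.6 = -181.5
Trade balance (goods + services) = 586.3 + (-181.5) = 404.8
Net primary income = 120.0 - 218.5 = -98.5
Net secondary income = -34.6
Current account = 404.8 + (-98.5) + (-34.6) = 271.7

271.7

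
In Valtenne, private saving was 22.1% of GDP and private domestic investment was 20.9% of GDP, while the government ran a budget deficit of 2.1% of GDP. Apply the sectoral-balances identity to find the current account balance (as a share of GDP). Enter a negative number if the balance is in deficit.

By the sectoral-balances identity, CA = (S_private - I) + (T - G).
Private balance = 22.1 - 20.9 = 1.2
Government balance (T - G) = -2.1
CA = 1.2 + (-2.1) = -0.9

-0.9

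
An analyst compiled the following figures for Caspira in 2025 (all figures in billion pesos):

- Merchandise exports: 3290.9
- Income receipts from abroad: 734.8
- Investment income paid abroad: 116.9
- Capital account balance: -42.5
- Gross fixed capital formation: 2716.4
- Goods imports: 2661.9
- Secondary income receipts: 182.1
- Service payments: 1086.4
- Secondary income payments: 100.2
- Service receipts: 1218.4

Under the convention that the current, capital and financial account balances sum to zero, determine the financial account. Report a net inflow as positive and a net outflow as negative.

-1418.3

Goods balance = 3290.9 - 2661.9 = 629.0
Services balance = 1218.4 - 1086.4 = 132.0
Trade balance (goods + services) = 629.0 + 132.0 = 761.0
Net primary income = 734.8 - 116.9 = 617.9
Net secondary income = 182.1 - 100.2 = 81.9
Current account = 761.0 + 617.9 + 81.9 = 1460.8
Financial account = -(1460.8 + (-42.5)) = -1418.3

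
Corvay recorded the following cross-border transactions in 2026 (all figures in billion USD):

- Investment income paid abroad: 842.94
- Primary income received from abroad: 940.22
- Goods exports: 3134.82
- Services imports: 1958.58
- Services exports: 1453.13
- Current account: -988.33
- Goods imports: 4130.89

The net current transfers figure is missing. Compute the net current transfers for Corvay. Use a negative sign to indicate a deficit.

415.91

Current account = goods balance + services balance + net primary income + net secondary income
Sum of the known components = -1404.24
Net current transfers = CA - (known components) = -988.33 - (-1404.24) = 415.91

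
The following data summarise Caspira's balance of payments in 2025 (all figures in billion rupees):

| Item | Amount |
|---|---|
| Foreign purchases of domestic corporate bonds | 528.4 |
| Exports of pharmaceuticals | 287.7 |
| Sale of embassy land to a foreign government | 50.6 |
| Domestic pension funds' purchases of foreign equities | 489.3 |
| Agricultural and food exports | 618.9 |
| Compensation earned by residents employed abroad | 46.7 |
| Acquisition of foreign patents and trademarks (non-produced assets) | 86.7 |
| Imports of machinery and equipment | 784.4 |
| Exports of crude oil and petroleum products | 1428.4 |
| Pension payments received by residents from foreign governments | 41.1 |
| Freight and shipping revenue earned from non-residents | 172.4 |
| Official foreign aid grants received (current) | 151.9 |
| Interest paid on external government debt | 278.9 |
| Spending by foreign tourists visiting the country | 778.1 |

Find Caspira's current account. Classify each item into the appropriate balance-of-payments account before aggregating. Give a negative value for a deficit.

2461.9

Goods: 1428.4 - 784.4 + 287.7 + 618.9 = 1550.6
Services: 172.4 + 778.1 = 950.5
Primary income: -278.9 + 46.7 = -232.2
Secondary income: 41.1 + 151.9 = 193.0
Current account = 1550.6 + 950.5 + (-232.2) + 193.0 = 2461.9
(Excluded from the current account — financial account: foreign purchases of domestic corporate bonds 528.4, domestic pension funds' purchases of foreign equities 489.3; capital account: sale of embassy land to a foreign government 50.6, acquisition of foreign patents and trademarks (non-produced assets) 86.7.)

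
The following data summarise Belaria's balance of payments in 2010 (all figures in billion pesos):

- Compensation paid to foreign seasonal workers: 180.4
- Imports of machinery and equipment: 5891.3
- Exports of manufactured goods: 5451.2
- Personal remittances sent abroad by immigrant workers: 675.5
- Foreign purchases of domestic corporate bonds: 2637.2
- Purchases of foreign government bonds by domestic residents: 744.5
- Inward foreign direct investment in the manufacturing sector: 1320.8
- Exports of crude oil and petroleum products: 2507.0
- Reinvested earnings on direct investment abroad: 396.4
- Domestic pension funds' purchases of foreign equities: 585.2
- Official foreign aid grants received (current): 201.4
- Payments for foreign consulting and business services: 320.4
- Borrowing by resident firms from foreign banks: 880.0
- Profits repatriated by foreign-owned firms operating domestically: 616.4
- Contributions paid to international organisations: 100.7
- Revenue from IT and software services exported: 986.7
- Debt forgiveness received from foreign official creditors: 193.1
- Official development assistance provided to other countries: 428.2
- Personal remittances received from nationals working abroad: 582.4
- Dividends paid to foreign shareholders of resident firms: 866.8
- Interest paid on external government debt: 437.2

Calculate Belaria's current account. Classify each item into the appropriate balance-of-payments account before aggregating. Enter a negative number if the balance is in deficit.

Goods: 2507.0 - 5891.3 + 5451.2 = 2066.9
Services: -320.4 + 986.7 = 666.3
Primary income: -180.4 - 866.8 - 437.2 - 616.4 + 396.4 = -1704.4
Secondary income: 201.4 + 582.4 - 100.7 - 428.2 - 675.5 = -420.6
Current account = 2066.9 + 666.3 + (-1704.4) + (-420.6) = 608.2
(Excluded from the current account — financial account: foreign purchases of domestic corporate bonds 2637.2, purchases of foreign government bonds by domestic residents 744.5, inward foreign direct investment in the manufacturing sector 1320.8, domestic pension funds' purchases of foreign equities 585.2, borrowing by resident firms from foreign banks 880.0; capital account: debt forgiveness received from foreign official creditors 193.1.)

608.2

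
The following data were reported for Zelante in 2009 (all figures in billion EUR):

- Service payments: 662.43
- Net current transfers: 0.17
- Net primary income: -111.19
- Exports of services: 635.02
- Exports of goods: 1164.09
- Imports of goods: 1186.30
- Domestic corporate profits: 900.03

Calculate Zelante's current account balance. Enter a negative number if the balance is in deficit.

-160.64

Goods balance = 1164.09 - 1186.30 = -22.21
Services balance = 635.02 - 662.43 = -27.41
Trade balance (goods + services) = -22.21 + (-27.41) = -49.62
Net primary income = -111.19
Net secondary income = 0.17
Current account = -49.62 + (-111.19) + 0.17 = -160.64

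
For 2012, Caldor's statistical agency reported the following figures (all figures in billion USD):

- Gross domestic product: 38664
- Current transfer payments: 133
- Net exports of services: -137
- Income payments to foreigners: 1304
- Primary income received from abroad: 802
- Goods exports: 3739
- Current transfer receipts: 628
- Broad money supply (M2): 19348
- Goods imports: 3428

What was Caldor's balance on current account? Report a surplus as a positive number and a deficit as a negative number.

167

Goods balance = 3739 - 3428 = 311
Services balance = -137
Trade balance (goods + services) = 311 + (-137) = 174
Net primary income = 802 - 1304 = -502
Net secondary income = 628 - 133 = 495
Current account = 174 + (-502) + 495 = 167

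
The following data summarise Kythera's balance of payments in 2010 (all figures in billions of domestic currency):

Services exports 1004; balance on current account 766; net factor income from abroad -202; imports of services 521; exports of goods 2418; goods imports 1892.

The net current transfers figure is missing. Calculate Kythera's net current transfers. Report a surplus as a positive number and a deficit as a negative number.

-41

Current account = goods balance + services balance + net primary income + net secondary income
Sum of the known components = 807
Net current transfers = CA - (known components) = 766 - 807 = -41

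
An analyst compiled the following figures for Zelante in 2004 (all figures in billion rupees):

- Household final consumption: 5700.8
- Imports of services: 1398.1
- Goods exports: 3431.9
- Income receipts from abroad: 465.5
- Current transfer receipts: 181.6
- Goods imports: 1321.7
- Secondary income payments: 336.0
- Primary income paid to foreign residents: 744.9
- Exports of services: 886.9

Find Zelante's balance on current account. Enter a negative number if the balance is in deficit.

Goods balance = 3431.9 - 1321.7 = 2110.2
Services balance = 886.9 - 1398.1 = -511.2
Trade balance (goods + services) = 2110.2 + (-511.2) = 1599.0
Net primary income = 465.5 - 744.9 = -279.4
Net secondary income = 181.6 - 336.0 = -154.4
Current account = 1599.0 + (-279.4) + (-154.4) = 1165.2

1165.2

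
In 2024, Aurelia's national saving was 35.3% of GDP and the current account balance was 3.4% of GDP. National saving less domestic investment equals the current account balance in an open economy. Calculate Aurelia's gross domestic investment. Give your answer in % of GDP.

S - I = CA (net lending to the rest of the world).
I = S - CA = 35.3 - 3.4 = 31.9

31.9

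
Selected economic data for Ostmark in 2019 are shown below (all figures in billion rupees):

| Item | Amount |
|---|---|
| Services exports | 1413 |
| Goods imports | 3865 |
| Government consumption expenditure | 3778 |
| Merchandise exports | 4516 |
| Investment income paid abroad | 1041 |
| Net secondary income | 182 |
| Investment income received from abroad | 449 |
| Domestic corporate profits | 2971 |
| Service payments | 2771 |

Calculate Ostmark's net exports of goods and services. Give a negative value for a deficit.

-707

Goods balance = 4516 - 3865 = 651
Services balance = 1413 - 2771 = -1358
Trade balance (goods + services) = 651 + (-1358) = -707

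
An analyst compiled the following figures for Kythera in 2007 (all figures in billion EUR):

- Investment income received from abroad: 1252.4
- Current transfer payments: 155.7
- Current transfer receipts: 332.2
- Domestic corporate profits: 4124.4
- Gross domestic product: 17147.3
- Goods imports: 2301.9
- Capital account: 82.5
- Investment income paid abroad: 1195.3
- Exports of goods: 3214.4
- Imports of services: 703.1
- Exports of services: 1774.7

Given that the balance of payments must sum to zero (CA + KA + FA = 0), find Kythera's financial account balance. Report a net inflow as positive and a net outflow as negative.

Goods balance = 3214.4 - 2301.9 = 912.5
Services balance = 1774.7 - 703.1 = 1071.6
Trade balance (goods + services) = 912.5 + 1071.6 = 1984.1
Net primary income = 1252.4 - 1195.3 = 57.1
Net secondary income = 332.2 - 155.7 = 176.5
Current account = 1984.1 + 57.1 + 176.5 = 2217.7
Financial account = -(2217.7 + 82.5) = -2300.2

-2300.2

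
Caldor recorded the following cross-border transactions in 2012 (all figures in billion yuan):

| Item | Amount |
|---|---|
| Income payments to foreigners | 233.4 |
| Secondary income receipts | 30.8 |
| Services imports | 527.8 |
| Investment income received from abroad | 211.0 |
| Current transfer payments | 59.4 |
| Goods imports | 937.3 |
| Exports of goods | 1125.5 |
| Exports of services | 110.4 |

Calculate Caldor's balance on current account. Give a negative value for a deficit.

Goods balance = 1125.5 - 937.3 = 188.2
Services balance = 110.4 - 527.8 = -417.4
Trade balance (goods + services) = 188.2 + (-417.4) = -229.2
Net primary income = 211.0 - 233.4 = -22.4
Net secondary income = 30.8 - 59.4 = -28.6
Current account = -229.2 + (-22.4) + (-28.6) = -280.2

-280.2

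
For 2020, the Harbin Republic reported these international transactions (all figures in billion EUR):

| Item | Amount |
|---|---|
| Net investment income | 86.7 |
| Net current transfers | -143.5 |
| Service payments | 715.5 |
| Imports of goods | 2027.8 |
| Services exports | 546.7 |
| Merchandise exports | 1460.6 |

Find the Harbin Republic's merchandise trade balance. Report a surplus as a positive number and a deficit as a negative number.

-567.2

Goods balance = 1460.6 - 2027.8 = -567.2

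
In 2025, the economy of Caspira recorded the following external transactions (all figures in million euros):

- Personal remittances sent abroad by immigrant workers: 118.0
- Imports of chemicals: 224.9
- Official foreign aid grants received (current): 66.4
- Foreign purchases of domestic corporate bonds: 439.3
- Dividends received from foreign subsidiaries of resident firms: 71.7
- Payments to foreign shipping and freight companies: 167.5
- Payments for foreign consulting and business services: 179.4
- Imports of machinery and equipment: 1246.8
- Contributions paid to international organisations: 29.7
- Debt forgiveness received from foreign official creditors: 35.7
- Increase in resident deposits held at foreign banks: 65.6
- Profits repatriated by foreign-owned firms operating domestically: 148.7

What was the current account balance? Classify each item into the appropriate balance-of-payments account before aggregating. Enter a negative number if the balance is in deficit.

Goods: -1246.8 - 224.9 = -1471.7
Services: -167.5 - 179.4 = -346.9
Primary income: 71.7 - 148.7 = -77.0
Secondary income: -118.0 + 66.4 - 29.7 = -81.3
Current account = (-1471.7) + (-346.9) + (-77.0) + (-81.3) = -1976.9
(Excluded from the current account — financial account: foreign purchases of domestic corporate bonds 439.3, increase in resident deposits held at foreign banks 65.6; capital account: debt forgiveness received from foreign official creditors 35.7.)

-1976.9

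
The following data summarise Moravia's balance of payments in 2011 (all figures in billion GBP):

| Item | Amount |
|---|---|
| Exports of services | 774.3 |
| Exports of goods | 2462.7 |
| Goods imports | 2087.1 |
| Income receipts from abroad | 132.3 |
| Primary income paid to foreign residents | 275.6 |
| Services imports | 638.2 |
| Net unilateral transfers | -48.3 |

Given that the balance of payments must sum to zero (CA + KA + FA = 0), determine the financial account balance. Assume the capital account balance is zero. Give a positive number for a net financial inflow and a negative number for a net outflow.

-320.1

Goods balance = 2462.7 - 2087.1 = 375.6
Services balance = 774.3 - 638.2 = 136.1
Trade balance (goods + services) = 375.6 + 136.1 = 511.7
Net primary income = 132.3 - 275.6 = -143.3
Net secondary income = -48.3
Current account = 511.7 + (-143.3) + (-48.3) = 320.1
Financial account = -(320.1) = -320.1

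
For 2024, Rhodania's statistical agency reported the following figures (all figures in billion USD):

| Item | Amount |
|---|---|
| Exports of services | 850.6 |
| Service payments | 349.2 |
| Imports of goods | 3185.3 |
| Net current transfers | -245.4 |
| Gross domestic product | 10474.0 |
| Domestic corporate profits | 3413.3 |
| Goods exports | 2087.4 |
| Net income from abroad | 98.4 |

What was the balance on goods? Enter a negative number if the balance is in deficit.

Goods balance = 2087.4 - 3185.3 = -1097.9

-1097.9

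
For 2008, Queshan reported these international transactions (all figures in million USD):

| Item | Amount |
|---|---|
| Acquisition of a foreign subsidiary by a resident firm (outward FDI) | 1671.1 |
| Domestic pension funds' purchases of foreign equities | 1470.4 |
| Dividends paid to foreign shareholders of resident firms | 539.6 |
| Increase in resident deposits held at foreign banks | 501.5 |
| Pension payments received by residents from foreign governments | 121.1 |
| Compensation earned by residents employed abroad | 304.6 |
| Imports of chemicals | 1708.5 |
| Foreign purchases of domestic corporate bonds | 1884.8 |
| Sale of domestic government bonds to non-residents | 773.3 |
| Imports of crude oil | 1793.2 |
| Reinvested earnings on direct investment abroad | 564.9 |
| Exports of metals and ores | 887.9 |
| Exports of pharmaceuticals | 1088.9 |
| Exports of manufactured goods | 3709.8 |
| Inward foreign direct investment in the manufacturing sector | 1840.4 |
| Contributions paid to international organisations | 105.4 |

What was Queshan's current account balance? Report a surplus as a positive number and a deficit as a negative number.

Goods: -1708.5 + 3709.8 + 1088.9 - 1793.2 + 887.9 = 2184.9
Primary income: 304.6 - 539.6 + 564.9 = 329.9
Secondary income: 121.1 - 105.4 = 15.7
Current account = 2184.9 + 329.9 + 15.7 = 2530.5
(Excluded from the current account — financial account: acquisition of a foreign subsidiary by a resident firm (outward FDI) 1671.1, domestic pension funds' purchases of foreign equities 1470.4, increase in resident deposits held at foreign banks 501.5, foreign purchases of domestic corporate bonds 1884.8, sale of domestic government bonds to non-residents 773.3, inward foreign direct investment in the manufacturing sector 1840.4.)

2530.5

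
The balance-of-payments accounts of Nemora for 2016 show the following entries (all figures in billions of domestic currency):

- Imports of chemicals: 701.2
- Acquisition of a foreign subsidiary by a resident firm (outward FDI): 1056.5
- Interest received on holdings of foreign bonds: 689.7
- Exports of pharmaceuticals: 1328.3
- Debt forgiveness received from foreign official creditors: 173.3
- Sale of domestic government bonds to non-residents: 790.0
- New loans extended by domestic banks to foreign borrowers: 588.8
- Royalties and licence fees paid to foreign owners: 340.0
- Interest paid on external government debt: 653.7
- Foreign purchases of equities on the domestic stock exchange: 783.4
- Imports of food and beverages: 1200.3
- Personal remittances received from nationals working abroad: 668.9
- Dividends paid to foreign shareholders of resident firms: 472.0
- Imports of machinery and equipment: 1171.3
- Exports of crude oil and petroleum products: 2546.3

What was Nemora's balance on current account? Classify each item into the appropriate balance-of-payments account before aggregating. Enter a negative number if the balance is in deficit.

694.7

Goods: -701.2 + 1328.3 - 1171.3 - 1200.3 + 2546.3 = 801.8
Services: -340.0
Primary income: -472.0 - 653.7 + 689.7 = -436.0
Secondary income: 668.9
Current account = 801.8 + (-340.0) + (-436.0) + 668.9 = 694.7
(Excluded from the current account — financial account: acquisition of a foreign subsidiary by a resident firm (outward FDI) 1056.5, sale of domestic government bonds to non-residents 790.0, new loans extended by domestic banks to foreign borrowers 588.8, foreign purchases of equities on the domestic stock exchange 783.4; capital account: debt forgiveness received from foreign official creditors 173.3.)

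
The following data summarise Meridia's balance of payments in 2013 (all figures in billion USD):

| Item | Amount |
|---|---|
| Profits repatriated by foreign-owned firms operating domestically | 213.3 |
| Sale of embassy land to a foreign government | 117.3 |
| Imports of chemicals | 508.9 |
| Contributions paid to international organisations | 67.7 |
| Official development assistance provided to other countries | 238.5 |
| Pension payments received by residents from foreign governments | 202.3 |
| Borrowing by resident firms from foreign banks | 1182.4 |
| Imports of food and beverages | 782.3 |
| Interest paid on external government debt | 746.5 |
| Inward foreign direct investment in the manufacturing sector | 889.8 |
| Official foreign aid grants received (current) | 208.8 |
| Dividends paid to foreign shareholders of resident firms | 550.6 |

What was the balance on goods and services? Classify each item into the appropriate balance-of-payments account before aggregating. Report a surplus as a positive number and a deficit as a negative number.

Goods: -508.9 - 782.3 = -1291.2
Trade balance = -1291.2 + 0.0 = -1291.2
(Excluded from the trade balance — primary income: profits repatriated by foreign-owned firms operating domestically 213.3, interest paid on external government debt 746.5, dividends paid to foreign shareholders of resident firms 550.6; capital account: sale of embassy land to a foreign government 117.3; secondary income: contributions paid to international organisations 67.7, official development assistance provided to other countries 238.5, pension payments received by residents from foreign governments 202.3, official foreign aid grants received (current) 208.8; financial account: borrowing by resident firms from foreign banks 1182.4, inward foreign direct investment in the manufacturing sector 889.8.)

-1291.2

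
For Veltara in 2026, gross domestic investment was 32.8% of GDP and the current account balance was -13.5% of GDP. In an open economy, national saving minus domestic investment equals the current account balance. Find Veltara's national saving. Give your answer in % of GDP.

S - I = CA (net lending to the rest of the world).
S = I + CA = 32.8 + (-13.5) = 19.3

19.3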